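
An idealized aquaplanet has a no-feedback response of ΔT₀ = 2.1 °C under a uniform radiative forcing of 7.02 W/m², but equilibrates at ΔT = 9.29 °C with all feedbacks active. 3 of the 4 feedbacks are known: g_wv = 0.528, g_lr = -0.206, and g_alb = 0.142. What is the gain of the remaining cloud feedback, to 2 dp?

0.31

Amplification A = ΔT/ΔT₀ = 9.29/2.1 = 4.424.
Total gain g = 1 − 1/A = 1 − 1/4.424 = 0.774.
Known gains sum to 0.528 − 0.206 + 0.142 = 0.464.
g_cld = 0.774 − 0.464 = 0.31.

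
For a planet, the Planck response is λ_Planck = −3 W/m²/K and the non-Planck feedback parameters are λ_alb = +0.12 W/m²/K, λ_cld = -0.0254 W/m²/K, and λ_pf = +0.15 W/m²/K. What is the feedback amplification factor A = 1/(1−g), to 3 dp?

1.089

Convert to gains: g_alb = 0.12/3 = 0.04; g_cld = -0.0254/3 = -0.008467; g_pf = 0.15/3 = 0.05.
Total gain g = 0.081533.
A = 1/(1 − 0.081533) = 1.089.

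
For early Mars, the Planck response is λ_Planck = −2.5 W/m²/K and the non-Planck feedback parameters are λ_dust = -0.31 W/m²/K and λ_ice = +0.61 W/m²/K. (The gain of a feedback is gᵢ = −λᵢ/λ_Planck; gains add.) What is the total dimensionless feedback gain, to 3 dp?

Convert to gains: g_dust = -0.31/2.5 = -0.124; g_ice = 0.61/2.5 = 0.244.
Total gain g = 0.12.

0.120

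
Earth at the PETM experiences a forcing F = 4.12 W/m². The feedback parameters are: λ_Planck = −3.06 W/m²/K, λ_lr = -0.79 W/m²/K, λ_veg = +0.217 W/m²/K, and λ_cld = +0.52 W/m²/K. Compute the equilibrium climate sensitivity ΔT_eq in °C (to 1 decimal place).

1.3 °C

Net feedback parameter λ = (−3.06) + (-0.79) + (+0.217) + (+0.52) = -3.113 W/m²/K.
ΔT = −F/λ = −4.12/(-3.113) = 1.3 °C.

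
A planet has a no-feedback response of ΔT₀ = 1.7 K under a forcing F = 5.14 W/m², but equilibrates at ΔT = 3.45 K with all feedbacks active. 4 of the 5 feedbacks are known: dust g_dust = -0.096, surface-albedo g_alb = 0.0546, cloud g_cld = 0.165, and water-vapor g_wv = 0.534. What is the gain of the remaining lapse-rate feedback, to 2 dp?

Amplification A = ΔT/ΔT₀ = 3.45/1.7 = 2.029.
Total gain g = 1 − 1/A = 1 − 1/2.029 = 0.5071.
Known gains sum to -0.096 + 0.0546 + 0.165 + 0.534 = 0.6576.
g_lr = 0.5071 − 0.6576 = -0.15.

-0.15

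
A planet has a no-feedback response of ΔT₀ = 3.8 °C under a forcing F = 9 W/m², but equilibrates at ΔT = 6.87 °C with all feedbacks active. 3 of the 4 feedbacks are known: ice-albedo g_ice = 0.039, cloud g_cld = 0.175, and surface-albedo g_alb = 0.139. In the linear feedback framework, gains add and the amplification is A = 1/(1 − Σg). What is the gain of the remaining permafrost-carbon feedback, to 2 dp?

0.09

Amplification A = ΔT/ΔT₀ = 6.87/3.8 = 1.808.
Total gain g = 1 − 1/A = 1 − 1/1.808 = 0.4469.
Known gains sum to 0.039 + 0.175 + 0.139 = 0.353.
g_pf = 0.4469 − 0.353 = 0.09.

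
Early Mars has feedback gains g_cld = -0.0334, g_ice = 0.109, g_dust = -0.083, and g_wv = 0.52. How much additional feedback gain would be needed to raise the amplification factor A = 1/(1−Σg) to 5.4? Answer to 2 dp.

Current total gain = 0.5126.
Target gain for A = 5.4: g* = 1 − 1/5.4 = 0.8148.
Additional gain needed = 0.8148 − 0.5126 = 0.30.

0.30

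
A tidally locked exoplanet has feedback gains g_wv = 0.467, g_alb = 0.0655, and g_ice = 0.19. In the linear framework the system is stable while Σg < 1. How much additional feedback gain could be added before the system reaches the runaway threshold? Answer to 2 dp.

Current total gain = 0.467 + 0.0655 + 0.19 = 0.7225.
Margin to runaway = 1 − 0.7225 = 0.28.

0.28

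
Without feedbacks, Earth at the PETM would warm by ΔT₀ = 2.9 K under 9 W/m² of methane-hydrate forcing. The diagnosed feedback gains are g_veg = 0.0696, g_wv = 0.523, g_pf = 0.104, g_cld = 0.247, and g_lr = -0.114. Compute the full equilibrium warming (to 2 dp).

17.02 K

Total gain g = 0.0696 + 0.523 + 0.104 + 0.247 − 0.114 = 0.8296.
Amplification A = 1/(1 − 0.8296) = 5.869.
ΔT = 2.9 × 5.869 = 17.02 K.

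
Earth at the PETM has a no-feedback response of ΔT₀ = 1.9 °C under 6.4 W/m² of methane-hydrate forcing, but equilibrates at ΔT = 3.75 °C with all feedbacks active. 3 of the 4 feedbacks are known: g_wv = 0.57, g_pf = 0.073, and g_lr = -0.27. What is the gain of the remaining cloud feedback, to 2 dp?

Amplification A = ΔT/ΔT₀ = 3.75/1.9 = 1.974.
Total gain g = 1 − 1/A = 1 − 1/1.974 = 0.4934.
Known gains sum to 0.57 + 0.073 − 0.27 = 0.373.
g_cld = 0.4934 − 0.373 = 0.12.

0.12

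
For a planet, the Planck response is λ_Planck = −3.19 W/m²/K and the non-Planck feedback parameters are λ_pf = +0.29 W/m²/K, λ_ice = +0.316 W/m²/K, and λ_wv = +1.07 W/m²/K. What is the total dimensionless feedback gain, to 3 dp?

0.525

Convert to gains: g_pf = 0.29/3.19 = 0.09091; g_ice = 0.316/3.19 = 0.09906; g_wv = 1.07/3.19 = 0.3354.
Total gain g = 0.52537.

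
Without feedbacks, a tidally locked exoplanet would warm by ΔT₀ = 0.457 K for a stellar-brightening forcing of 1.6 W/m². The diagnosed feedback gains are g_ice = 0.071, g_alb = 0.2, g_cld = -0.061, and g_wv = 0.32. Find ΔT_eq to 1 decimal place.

Total gain g = 0.071 + 0.2 − 0.061 + 0.32 = 0.53.
Amplification A = 1/(1 − 0.53) = 2.128.
ΔT = 0.457 × 2.128 = 1.0 K.

1.0 K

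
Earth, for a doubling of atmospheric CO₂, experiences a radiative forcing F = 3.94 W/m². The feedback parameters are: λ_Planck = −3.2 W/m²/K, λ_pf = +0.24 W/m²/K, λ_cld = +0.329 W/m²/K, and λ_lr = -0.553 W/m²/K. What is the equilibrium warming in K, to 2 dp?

1.24 K

Net feedback parameter λ = (−3.2) + (+0.24) + (+0.329) + (-0.553) = -3.184 W/m²/K.
ΔT = −F/λ = −3.94/(-3.184) = 1.24 K.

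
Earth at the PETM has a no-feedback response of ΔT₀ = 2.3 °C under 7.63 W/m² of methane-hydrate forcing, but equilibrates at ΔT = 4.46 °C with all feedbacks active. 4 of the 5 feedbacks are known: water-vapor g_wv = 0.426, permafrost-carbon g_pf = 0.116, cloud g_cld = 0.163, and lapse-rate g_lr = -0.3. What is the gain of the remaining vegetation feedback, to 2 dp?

Amplification A = ΔT/ΔT₀ = 4.46/2.3 = 1.939.
Total gain g = 1 − 1/A = 1 − 1/1.939 = 0.4843.
Known gains sum to 0.426 + 0.116 + 0.163 − 0.3 = 0.405.
g_veg = 0.4843 − 0.405 = 0.08.

0.08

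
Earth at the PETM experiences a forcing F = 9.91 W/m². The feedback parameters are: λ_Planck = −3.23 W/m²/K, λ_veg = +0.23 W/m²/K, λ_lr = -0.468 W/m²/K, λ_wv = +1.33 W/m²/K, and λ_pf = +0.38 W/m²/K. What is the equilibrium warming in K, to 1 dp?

Net feedback parameter λ = (−3.23) + (+0.23) + (-0.468) + (+1.33) + (+0.38) = -1.758 W/m²/K.
ΔT = −F/λ = −9.91/(-1.758) = 5.6 K.

5.6 K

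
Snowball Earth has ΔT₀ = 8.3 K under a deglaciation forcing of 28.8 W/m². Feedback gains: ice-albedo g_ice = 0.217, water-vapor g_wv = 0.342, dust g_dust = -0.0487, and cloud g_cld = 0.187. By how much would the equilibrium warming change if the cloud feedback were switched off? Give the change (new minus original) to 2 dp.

-10.47 K

Original: g = 0.6973, ΔT = 8.3/(1−0.6973) = 27.4199 K.
Without cloud: g' = 0.5103, ΔT' = 8.3/(1−0.5103) = 16.9492 K.
Change = 16.9492 − 27.4199 = -10.47 K.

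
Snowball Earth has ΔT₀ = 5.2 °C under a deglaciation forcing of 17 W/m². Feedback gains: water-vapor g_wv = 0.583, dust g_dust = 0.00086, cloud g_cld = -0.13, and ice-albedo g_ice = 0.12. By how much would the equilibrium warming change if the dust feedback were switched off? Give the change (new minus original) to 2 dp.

-0.02 °C

Original: g = 0.57386, ΔT = 5.2/(1−0.57386) = 12.2026 °C.
Without dust: g' = 0.573, ΔT' = 5.2/(1−0.573) = 12.1780 °C.
Change = 12.1780 − 12.2026 = -0.02 °C.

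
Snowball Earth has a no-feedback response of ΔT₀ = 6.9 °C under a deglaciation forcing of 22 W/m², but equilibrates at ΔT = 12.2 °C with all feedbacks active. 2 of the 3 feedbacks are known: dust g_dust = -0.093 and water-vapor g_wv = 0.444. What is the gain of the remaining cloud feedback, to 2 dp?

Amplification A = ΔT/ΔT₀ = 12.2/6.9 = 1.768.
Total gain g = 1 − 1/A = 1 − 1/1.768 = 0.4344.
Known gains sum to -0.093 + 0.444 = 0.351.
g_cld = 0.4344 − 0.351 = 0.08.

0.08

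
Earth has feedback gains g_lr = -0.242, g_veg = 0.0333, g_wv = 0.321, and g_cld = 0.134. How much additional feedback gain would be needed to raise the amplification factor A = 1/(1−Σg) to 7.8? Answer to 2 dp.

0.63

Current total gain = 0.2463.
Target gain for A = 7.8: g* = 1 − 1/7.8 = 0.8718.
Additional gain needed = 0.8718 − 0.2463 = 0.63.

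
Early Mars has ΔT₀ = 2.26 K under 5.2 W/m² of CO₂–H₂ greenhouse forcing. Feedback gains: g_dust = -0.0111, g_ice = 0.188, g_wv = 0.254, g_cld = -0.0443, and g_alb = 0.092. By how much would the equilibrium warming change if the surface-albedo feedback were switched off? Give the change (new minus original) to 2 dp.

-0.65 K

Original: g = 0.4786, ΔT = 2.26/(1−0.4786) = 4.3345 K.
Without surface-albedo: g' = 0.3866, ΔT' = 2.26/(1−0.3866) = 3.6844 K.
Change = 3.6844 − 4.3345 = -0.65 K.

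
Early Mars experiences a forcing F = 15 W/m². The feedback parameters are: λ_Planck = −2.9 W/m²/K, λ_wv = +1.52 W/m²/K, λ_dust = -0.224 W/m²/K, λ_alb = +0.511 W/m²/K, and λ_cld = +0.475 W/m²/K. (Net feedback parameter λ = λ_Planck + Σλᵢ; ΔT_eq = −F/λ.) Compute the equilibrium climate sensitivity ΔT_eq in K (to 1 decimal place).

24.3 K

Net feedback parameter λ = (−2.9) + (+1.52) + (-0.224) + (+0.511) + (+0.475) = -0.618 W/m²/K.
ΔT = −F/λ = −15/(-0.618) = 24.3 K.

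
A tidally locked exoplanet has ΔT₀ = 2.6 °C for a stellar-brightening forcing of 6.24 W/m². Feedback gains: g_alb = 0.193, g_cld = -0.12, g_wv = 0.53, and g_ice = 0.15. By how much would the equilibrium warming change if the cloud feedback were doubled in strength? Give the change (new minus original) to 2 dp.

-3.44 °C

Original: g = 0.753, ΔT = 2.6/(1−0.753) = 10.5263 °C.
With doubled cloud: g' = 0.633, ΔT' = 2.6/(1−0.633) = 7.0845 °C.
Change = 7.0845 − 10.5263 = -3.44 °C.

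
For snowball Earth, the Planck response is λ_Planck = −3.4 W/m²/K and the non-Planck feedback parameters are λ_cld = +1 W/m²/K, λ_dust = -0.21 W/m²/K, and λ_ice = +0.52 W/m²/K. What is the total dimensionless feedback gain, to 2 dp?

Convert to gains: g_cld = 1/3.4 = 0.2941; g_dust = -0.21/3.4 = -0.06176; g_ice = 0.52/3.4 = 0.1529.
Total gain g = 0.38524.

0.39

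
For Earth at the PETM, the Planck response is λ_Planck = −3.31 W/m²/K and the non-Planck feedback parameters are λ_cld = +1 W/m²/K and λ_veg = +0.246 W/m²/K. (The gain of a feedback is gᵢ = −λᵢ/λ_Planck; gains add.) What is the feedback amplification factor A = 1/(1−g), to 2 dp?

Convert to gains: g_cld = 1/3.31 = 0.3021; g_veg = 0.246/3.31 = 0.07432.
Total gain g = 0.37642.
A = 1/(1 − 0.37642) = 1.60.

1.60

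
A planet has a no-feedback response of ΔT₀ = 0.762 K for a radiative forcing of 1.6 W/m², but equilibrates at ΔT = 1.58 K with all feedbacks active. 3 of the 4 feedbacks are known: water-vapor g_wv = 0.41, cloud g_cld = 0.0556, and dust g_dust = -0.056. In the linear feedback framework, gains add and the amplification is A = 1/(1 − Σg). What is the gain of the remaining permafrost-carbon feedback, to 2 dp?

Amplification A = ΔT/ΔT₀ = 1.58/0.762 = 2.073.
Total gain g = 1 − 1/A = 1 − 1/2.073 = 0.5176.
Known gains sum to 0.41 + 0.0556 − 0.056 = 0.4096.
g_pf = 0.5176 − 0.4096 = 0.11.

0.11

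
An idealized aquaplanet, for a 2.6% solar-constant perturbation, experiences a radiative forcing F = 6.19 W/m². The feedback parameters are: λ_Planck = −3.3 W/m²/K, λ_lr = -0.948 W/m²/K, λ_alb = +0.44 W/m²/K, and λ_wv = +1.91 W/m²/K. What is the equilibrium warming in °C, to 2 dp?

Net feedback parameter λ = (−3.3) + (-0.948) + (+0.44) + (+1.91) = -1.898 W/m²/K.
ΔT = −F/λ = −6.19/(-1.898) = 3.26 °C.

3.26 °C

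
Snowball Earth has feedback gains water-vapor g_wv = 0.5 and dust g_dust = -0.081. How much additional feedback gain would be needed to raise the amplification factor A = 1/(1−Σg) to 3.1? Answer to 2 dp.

Current total gain = 0.419.
Target gain for A = 3.1: g* = 1 − 1/3.1 = 0.6774.
Additional gain needed = 0.6774 − 0.419 = 0.26.

0.26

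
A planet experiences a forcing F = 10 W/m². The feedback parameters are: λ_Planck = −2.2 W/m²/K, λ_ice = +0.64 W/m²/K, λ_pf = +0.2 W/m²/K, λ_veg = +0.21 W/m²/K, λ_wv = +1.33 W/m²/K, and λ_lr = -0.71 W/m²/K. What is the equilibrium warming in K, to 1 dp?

18.9 K

Net feedback parameter λ = (−2.2) + (+0.64) + (+0.2) + (+0.21) + (+1.33) + (-0.71) = -0.53 W/m²/K.
ΔT = −F/λ = −10/(-0.53) = 18.9 K.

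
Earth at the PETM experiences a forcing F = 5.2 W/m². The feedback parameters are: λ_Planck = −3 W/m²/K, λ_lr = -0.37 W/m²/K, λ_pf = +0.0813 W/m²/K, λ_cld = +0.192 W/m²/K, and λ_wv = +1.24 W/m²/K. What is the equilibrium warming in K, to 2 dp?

Net feedback parameter λ = (−3) + (-0.37) + (+0.0813) + (+0.192) + (+1.24) = -1.8567 W/m²/K.
ΔT = −F/λ = −5.2/(-1.8567) = 2.80 K.

2.80 K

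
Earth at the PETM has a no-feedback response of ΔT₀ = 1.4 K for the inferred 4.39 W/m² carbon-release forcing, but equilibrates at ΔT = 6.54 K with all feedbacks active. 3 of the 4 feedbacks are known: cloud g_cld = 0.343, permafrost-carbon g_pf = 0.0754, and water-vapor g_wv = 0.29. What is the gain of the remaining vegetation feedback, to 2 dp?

0.08

Amplification A = ΔT/ΔT₀ = 6.54/1.4 = 4.671.
Total gain g = 1 − 1/A = 1 − 1/4.671 = 0.7859.
Known gains sum to 0.343 + 0.0754 + 0.29 = 0.7084.
g_veg = 0.7859 − 0.7084 = 0.08.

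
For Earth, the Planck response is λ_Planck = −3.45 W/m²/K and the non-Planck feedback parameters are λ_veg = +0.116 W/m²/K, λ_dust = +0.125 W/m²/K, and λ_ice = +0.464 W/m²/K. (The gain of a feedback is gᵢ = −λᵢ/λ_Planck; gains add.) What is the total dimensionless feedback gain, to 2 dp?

0.20

Convert to gains: g_veg = 0.116/3.45 = 0.03362; g_dust = 0.125/3.45 = 0.03623; g_ice = 0.464/3.45 = 0.1345.
Total gain g = 0.20435.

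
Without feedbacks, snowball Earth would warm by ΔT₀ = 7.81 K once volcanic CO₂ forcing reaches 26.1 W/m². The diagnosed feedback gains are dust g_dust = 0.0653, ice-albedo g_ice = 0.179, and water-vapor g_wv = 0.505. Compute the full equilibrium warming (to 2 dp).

31.15 K

Total gain g = 0.0653 + 0.179 + 0.505 = 0.7493.
Amplification A = 1/(1 − 0.7493) = 3.989.
ΔT = 7.81 × 3.989 = 31.15 K.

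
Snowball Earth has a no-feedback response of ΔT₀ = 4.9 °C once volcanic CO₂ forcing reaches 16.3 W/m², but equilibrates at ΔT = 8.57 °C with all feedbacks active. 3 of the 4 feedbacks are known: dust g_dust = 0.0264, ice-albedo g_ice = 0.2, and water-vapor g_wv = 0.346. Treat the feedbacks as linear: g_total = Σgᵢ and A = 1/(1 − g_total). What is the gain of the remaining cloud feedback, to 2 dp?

-0.14

Amplification A = ΔT/ΔT₀ = 8.57/4.9 = 1.749.
Total gain g = 1 − 1/A = 1 − 1/1.749 = 0.4282.
Known gains sum to 0.0264 + 0.2 + 0.346 = 0.5724.
g_cld = 0.4282 − 0.5724 = -0.14.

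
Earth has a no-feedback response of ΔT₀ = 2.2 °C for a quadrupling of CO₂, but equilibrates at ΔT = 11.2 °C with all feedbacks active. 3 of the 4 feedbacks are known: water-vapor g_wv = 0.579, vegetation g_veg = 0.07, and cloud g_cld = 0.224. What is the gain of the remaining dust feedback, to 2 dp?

Amplification A = ΔT/ΔT₀ = 11.2/2.2 = 5.091.
Total gain g = 1 − 1/A = 1 − 1/5.091 = 0.8036.
Known gains sum to 0.579 + 0.07 + 0.224 = 0.873.
g_dust = 0.8036 − 0.873 = -0.07.

-0.07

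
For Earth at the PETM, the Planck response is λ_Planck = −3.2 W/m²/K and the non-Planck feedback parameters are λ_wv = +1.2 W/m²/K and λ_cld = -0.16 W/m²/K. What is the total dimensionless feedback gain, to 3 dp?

Convert to gains: g_wv = 1.2/3.2 = 0.375; g_cld = -0.16/3.2 = -0.05.
Total gain g = 0.325.

0.325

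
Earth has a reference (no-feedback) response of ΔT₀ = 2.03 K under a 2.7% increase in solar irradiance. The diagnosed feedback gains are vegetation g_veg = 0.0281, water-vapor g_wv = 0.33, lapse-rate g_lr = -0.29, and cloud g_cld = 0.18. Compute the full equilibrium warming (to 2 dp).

Total gain g = 0.0281 + 0.33 − 0.29 + 0.18 = 0.2481.
Amplification A = 1/(1 − 0.2481) = 1.33.
ΔT = 2.03 × 1.33 = 2.70 K.

2.70 K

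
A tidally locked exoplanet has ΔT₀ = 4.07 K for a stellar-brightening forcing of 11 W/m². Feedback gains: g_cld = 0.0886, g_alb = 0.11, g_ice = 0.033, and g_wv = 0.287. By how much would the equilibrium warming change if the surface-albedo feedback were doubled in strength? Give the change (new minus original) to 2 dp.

2.50 K

Original: g = 0.5186, ΔT = 4.07/(1−0.5186) = 8.4545 K.
With doubled surface-albedo: g' = 0.6286, ΔT' = 4.07/(1−0.6286) = 10.9585 K.
Change = 10.9585 − 8.4545 = 2.50 K.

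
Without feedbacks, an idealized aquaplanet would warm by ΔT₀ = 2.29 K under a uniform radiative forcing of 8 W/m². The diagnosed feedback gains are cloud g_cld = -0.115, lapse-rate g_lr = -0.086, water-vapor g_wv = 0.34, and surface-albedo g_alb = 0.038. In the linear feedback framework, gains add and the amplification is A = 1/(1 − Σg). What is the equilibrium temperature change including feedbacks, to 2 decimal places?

Total gain g = -0.115 − 0.086 + 0.34 + 0.038 = 0.177.
Amplification A = 1/(1 − 0.177) = 1.215.
ΔT = 2.29 × 1.215 = 2.78 K.

2.78 K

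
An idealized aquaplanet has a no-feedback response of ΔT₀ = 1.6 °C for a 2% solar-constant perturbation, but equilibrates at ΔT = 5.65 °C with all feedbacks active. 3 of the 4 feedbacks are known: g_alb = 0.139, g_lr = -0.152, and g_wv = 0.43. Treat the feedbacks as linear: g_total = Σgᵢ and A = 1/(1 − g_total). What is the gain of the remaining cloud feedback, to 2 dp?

Amplification A = ΔT/ΔT₀ = 5.65/1.6 = 3.531.
Total gain g = 1 − 1/A = 1 − 1/3.531 = 0.7168.
Known gains sum to 0.139 − 0.152 + 0.43 = 0.417.
g_cld = 0.7168 − 0.417 = 0.30.

0.30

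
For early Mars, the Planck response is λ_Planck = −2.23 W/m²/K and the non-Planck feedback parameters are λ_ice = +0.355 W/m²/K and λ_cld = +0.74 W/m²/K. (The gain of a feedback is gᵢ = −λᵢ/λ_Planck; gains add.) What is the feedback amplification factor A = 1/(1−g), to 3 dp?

1.965

Convert to gains: g_ice = 0.355/2.23 = 0.1592; g_cld = 0.74/2.23 = 0.3318.
Total gain g = 0.491.
A = 1/(1 − 0.491) = 1.965.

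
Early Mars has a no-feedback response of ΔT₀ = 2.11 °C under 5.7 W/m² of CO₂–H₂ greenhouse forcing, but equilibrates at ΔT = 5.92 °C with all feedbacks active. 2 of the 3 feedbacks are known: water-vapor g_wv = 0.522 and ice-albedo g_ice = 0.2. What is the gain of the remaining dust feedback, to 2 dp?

Amplification A = ΔT/ΔT₀ = 5.92/2.11 = 2.806.
Total gain g = 1 − 1/A = 1 − 1/2.806 = 0.6436.
Known gains sum to 0.522 + 0.2 = 0.722.
g_dust = 0.6436 − 0.722 = -0.08.

-0.08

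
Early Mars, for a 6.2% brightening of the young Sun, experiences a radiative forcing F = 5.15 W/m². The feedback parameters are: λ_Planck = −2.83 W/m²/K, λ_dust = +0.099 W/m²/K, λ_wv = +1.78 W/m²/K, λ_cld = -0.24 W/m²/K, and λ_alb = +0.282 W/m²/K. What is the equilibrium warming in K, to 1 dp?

5.7 K

Net feedback parameter λ = (−2.83) + (+0.099) + (+1.78) + (-0.24) + (+0.282) = -0.909 W/m²/K.
ΔT = −F/λ = −5.15/(-0.909) = 5.7 K.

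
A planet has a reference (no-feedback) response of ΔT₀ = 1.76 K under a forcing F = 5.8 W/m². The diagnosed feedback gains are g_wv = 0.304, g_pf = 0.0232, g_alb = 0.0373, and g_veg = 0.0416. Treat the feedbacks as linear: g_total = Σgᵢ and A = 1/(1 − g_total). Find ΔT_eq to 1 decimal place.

3.0 K

Total gain g = 0.304 + 0.0232 + 0.0373 + 0.0416 = 0.4061.
Amplification A = 1/(1 − 0.4061) = 1.684.
ΔT = 1.76 × 1.684 = 3.0 K.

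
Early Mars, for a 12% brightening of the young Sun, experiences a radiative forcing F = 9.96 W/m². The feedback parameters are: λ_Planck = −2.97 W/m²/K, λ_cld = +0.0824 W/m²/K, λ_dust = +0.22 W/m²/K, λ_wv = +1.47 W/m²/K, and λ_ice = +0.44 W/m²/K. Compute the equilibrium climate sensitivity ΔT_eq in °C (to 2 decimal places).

Net feedback parameter λ = (−2.97) + (+0.0824) + (+0.22) + (+1.47) + (+0.44) = -0.7576 W/m²/K.
ΔT = −F/λ = −9.96/(-0.7576) = 13.15 °C.

13.15 °C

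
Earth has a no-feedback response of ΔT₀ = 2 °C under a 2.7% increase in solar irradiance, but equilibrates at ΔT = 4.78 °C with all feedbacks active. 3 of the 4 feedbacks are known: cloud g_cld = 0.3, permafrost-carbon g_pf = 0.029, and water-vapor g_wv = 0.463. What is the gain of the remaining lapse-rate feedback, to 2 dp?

Amplification A = ΔT/ΔT₀ = 4.78/2 = 2.39.
Total gain g = 1 − 1/A = 1 − 1/2.39 = 0.5816.
Known gains sum to 0.3 + 0.029 + 0.463 = 0.792.
g_lr = 0.5816 − 0.792 = -0.21.

-0.21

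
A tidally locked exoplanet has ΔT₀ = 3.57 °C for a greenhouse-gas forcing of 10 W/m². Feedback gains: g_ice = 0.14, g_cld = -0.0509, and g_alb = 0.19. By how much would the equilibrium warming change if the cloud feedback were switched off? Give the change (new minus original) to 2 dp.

0.38 °C

Original: g = 0.2791, ΔT = 3.57/(1−0.2791) = 4.9521 °C.
Without cloud: g' = 0.33, ΔT' = 3.57/(1−0.33) = 5.3284 °C.
Change = 5.3284 − 4.9521 = 0.38 °C.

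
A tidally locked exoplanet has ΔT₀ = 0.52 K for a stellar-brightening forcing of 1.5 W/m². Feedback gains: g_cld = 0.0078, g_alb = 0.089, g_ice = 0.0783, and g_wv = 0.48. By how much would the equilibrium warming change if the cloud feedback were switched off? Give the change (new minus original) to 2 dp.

-0.03 K

Original: g = 0.6551, ΔT = 0.52/(1−0.6551) = 1.5077 K.
Without cloud: g' = 0.6473, ΔT' = 0.52/(1−0.6473) = 1.4743 K.
Change = 1.4743 − 1.5077 = -0.03 K.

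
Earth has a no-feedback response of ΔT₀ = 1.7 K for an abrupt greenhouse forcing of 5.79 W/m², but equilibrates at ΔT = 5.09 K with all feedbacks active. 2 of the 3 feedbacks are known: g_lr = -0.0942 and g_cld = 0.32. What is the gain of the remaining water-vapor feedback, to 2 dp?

Amplification A = ΔT/ΔT₀ = 5.09/1.7 = 2.994.
Total gain g = 1 − 1/A = 1 − 1/2.994 = 0.666.
Known gains sum to -0.0942 + 0.32 = 0.2258.
g_wv = 0.666 − 0.2258 = 0.44.

0.44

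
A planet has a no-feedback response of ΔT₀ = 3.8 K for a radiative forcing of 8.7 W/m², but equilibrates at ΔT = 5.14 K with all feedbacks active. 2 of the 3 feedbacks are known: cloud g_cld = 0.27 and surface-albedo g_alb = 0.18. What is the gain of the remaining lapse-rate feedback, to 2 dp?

-0.19

Amplification A = ΔT/ΔT₀ = 5.14/3.8 = 1.353.
Total gain g = 1 − 1/A = 1 − 1/1.353 = 0.2609.
Known gains sum to 0.27 + 0.18 = 0.45.
g_lr = 0.2609 − 0.45 = -0.19.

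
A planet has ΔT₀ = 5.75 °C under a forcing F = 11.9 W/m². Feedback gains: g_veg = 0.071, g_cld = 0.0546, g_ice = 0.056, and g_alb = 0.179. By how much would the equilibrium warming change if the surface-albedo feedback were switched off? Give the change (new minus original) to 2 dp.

-1.97 °C

Original: g = 0.3606, ΔT = 5.75/(1−0.3606) = 8.9928 °C.
Without surface-albedo: g' = 0.1816, ΔT' = 5.75/(1−0.1816) = 7.0259 °C.
Change = 7.0259 − 8.9928 = -1.97 °C.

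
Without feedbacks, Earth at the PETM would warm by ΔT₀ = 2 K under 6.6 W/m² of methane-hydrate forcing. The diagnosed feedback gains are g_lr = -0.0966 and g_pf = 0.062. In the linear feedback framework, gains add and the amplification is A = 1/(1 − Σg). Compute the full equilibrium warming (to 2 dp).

Total gain g = -0.0966 + 0.062 = -0.0346.
Amplification A = 1/(1 + 0.0346) = 0.9666.
ΔT = 2 × 0.9666 = 1.93 K.

1.93 K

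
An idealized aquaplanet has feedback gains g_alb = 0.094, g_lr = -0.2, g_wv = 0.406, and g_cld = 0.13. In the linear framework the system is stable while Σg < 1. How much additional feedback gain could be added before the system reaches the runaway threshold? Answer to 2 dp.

0.57

Current total gain = 0.094 − 0.2 + 0.406 + 0.13 = 0.43.
Margin to runaway = 1 − 0.43 = 0.57.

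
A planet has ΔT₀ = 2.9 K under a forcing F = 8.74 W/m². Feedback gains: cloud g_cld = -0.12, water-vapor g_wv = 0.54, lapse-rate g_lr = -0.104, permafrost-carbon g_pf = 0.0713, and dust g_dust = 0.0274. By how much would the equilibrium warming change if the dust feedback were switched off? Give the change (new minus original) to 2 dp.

Original: g = 0.4147, ΔT = 2.9/(1−0.4147) = 4.9547 K.
Without dust: g' = 0.3873, ΔT' = 2.9/(1−0.3873) = 4.7331 K.
Change = 4.7331 − 4.9547 = -0.22 K.

-0.22 K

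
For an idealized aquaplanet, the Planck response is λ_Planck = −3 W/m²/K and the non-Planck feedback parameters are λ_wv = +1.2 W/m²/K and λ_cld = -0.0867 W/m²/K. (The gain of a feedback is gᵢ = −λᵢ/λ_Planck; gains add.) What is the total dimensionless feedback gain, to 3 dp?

Convert to gains: g_wv = 1.2/3 = 0.4; g_cld = -0.0867/3 = -0.0289.
Total gain g = 0.3711.

0.371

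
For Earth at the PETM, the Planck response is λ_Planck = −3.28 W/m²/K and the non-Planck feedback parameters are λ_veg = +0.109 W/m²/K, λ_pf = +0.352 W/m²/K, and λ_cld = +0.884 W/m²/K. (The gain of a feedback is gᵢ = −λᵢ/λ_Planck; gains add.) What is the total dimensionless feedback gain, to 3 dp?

Convert to gains: g_veg = 0.109/3.28 = 0.03323; g_pf = 0.352/3.28 = 0.1073; g_cld = 0.884/3.28 = 0.2695.
Total gain g = 0.41003.

0.410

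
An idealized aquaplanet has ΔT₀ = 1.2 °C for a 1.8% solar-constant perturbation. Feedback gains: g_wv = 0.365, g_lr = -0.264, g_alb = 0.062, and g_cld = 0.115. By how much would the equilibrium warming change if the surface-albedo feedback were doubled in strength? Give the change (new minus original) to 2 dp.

Original: g = 0.278, ΔT = 1.2/(1−0.278) = 1.6620 °C.
With doubled surface-albedo: g' = 0.34, ΔT' = 1.2/(1−0.34) = 1.8182 °C.
Change = 1.8182 − 1.6620 = 0.16 °C.

0.16 °C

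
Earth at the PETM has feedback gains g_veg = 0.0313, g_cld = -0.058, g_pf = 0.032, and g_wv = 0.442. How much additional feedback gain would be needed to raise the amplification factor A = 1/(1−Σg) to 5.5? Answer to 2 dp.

Current total gain = 0.4473.
Target gain for A = 5.5: g* = 1 − 1/5.5 = 0.8182.
Additional gain needed = 0.8182 − 0.4473 = 0.37.

0.37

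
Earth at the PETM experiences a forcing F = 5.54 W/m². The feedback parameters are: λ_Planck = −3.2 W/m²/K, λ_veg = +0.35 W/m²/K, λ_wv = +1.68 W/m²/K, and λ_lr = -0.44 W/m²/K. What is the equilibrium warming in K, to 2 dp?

Net feedback parameter λ = (−3.2) + (+0.35) + (+1.68) + (-0.44) = -1.61 W/m²/K.
ΔT = −F/λ = −5.54/(-1.61) = 3.44 K.

3.44 K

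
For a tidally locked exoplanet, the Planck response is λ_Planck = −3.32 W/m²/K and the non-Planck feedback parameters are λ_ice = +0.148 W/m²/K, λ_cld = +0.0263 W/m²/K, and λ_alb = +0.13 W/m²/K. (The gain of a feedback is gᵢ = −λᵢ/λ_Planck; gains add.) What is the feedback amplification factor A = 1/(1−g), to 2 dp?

1.10

Convert to gains: g_ice = 0.148/3.32 = 0.04458; g_cld = 0.0263/3.32 = 0.007922; g_alb = 0.13/3.32 = 0.03916.
Total gain g = 0.091662.
A = 1/(1 − 0.091662) = 1.10.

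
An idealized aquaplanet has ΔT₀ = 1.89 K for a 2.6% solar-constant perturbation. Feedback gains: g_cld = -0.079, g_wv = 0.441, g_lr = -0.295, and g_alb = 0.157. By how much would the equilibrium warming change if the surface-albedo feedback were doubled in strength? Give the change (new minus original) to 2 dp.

0.62 K

Original: g = 0.224, ΔT = 1.89/(1−0.224) = 2.4356 K.
With doubled surface-albedo: g' = 0.381, ΔT' = 1.89/(1−0.381) = 3.0533 K.
Change = 3.0533 − 2.4356 = 0.62 K.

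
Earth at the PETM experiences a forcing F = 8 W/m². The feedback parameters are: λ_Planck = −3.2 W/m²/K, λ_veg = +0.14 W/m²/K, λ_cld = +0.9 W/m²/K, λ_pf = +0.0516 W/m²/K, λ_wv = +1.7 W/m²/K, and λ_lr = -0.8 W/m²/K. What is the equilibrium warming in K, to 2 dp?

6.62 K

Net feedback parameter λ = (−3.2) + (+0.14) + (+0.9) + (+0.0516) + (+1.7) + (-0.8) = -1.2084 W/m²/K.
ΔT = −F/λ = −8/(-1.2084) = 6.62 K.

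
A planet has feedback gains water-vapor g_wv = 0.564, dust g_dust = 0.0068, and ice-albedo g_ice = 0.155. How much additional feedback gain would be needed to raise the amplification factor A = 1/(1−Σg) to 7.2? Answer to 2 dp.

0.14

Current total gain = 0.7258.
Target gain for A = 7.2: g* = 1 − 1/7.2 = 0.8611.
Additional gain needed = 0.8611 − 0.7258 = 0.14.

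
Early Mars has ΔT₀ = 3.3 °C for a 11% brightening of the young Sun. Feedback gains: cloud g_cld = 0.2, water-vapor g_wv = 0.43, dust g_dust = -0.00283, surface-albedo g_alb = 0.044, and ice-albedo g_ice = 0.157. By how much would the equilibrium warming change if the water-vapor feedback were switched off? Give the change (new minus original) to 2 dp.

-13.72 °C

Original: g = 0.82817, ΔT = 3.3/(1−0.82817) = 19.2050 °C.
Without water-vapor: g' = 0.39817, ΔT' = 3.3/(1−0.39817) = 5.4833 °C.
Change = 5.4833 − 19.2050 = -13.72 °C.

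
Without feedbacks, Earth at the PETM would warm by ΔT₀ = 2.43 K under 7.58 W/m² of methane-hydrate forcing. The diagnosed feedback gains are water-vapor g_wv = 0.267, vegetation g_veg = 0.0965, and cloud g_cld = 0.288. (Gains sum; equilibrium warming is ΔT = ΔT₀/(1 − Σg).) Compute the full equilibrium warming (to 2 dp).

Total gain g = 0.267 + 0.0965 + 0.288 = 0.6515.
Amplification A = 1/(1 − 0.6515) = 2.869.
ΔT = 2.43 × 2.869 = 6.97 K.

6.97 K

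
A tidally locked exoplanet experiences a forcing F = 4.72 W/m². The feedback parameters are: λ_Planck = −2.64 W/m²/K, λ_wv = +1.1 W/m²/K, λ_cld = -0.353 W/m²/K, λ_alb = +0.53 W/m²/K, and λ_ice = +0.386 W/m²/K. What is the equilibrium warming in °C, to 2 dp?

Net feedback parameter λ = (−2.64) + (+1.1) + (-0.353) + (+0.53) + (+0.386) = -0.977 W/m²/K.
ΔT = −F/λ = −4.72/(-0.977) = 4.83 °C.

4.83 °C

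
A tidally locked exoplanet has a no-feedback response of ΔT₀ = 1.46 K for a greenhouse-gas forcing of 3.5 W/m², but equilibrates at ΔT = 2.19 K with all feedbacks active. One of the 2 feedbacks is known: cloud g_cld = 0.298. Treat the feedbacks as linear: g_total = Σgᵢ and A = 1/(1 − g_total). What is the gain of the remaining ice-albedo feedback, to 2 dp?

Amplification A = ΔT/ΔT₀ = 2.19/1.46 = 1.5.
Total gain g = 1 − 1/A = 1 − 1/1.5 = 0.3333.
The known gain is 0.298.
g_ice = 0.3333 − 0.298 = 0.04.

0.04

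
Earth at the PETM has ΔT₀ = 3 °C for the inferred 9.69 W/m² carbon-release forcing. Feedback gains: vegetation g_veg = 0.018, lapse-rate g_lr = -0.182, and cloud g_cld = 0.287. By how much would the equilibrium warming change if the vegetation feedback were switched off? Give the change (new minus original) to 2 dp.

Original: g = 0.123, ΔT = 3/(1−0.123) = 3.4208 °C.
Without vegetation: g' = 0.105, ΔT' = 3/(1−0.105) = 3.3520 °C.
Change = 3.3520 − 3.4208 = -0.07 °C.

-0.07 °C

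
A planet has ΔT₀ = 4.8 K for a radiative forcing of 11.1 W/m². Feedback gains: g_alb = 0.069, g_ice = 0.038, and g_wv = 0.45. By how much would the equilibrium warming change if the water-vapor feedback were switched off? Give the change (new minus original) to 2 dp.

-5.46 K

Original: g = 0.557, ΔT = 4.8/(1−0.557) = 10.8352 K.
Without water-vapor: g' = 0.107, ΔT' = 4.8/(1−0.107) = 5.3751 K.
Change = 5.3751 − 10.8352 = -5.46 K.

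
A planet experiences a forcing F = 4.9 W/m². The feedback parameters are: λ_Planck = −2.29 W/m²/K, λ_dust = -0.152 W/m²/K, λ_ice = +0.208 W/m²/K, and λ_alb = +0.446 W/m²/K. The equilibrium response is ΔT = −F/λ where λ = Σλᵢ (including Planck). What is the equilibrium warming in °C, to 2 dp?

2.74 °C

Net feedback parameter λ = (−2.29) + (-0.152) + (+0.208) + (+0.446) = -1.788 W/m²/K.
ΔT = −F/λ = −4.9/(-1.788) = 2.74 °C.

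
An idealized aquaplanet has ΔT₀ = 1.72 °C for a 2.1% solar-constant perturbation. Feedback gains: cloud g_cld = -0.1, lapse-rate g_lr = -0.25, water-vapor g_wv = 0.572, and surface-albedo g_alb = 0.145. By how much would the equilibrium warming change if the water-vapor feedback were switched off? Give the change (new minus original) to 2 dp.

-1.29 °C

Original: g = 0.367, ΔT = 1.72/(1−0.367) = 2.7172 °C.
Without water-vapor: g' = -0.205, ΔT' = 1.72/(1+0.205) = 1.4274 °C.
Change = 1.4274 − 2.7172 = -1.29 °C.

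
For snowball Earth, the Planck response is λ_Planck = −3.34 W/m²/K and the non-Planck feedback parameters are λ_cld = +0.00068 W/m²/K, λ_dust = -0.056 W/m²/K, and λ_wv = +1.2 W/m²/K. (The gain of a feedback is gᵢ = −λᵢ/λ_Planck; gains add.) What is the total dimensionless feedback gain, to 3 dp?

0.343

Convert to gains: g_cld = 0.00068/3.34 = 0.000204; g_dust = -0.056/3.34 = -0.01677; g_wv = 1.2/3.34 = 0.3593.
Total gain g = 0.342734.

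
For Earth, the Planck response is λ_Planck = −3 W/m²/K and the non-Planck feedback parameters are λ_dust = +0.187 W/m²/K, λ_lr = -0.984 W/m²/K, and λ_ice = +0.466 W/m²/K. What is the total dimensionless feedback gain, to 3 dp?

-0.110

Convert to gains: g_dust = 0.187/3 = 0.06233; g_lr = -0.984/3 = -0.328; g_ice = 0.466/3 = 0.1553.
Total gain g = -0.11037.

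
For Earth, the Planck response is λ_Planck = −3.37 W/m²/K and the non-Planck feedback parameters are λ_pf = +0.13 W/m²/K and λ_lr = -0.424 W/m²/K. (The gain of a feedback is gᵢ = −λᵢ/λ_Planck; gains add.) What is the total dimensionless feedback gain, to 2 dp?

-0.09

Convert to gains: g_pf = 0.13/3.37 = 0.03858; g_lr = -0.424/3.37 = -0.1258.
Total gain g = -0.08722.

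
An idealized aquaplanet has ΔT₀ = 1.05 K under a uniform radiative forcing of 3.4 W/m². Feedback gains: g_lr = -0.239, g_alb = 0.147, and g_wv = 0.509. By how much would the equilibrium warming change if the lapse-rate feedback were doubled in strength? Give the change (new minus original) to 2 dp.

Original: g = 0.417, ΔT = 1.05/(1−0.417) = 1.8010 K.
With doubled lapse-rate: g' = 0.178, ΔT' = 1.05/(1−0.178) = 1.2774 K.
Change = 1.2774 − 1.8010 = -0.52 K.

-0.52 K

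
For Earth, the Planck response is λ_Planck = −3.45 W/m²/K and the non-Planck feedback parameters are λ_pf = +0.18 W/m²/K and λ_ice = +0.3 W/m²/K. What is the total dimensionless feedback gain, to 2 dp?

Convert to gains: g_pf = 0.18/3.45 = 0.05217; g_ice = 0.3/3.45 = 0.08696.
Total gain g = 0.13913.

0.14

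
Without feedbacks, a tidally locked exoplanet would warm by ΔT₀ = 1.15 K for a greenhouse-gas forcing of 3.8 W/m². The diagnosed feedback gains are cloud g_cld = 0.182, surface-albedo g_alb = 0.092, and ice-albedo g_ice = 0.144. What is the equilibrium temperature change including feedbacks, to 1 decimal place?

2.0 K

Total gain g = 0.182 + 0.092 + 0.144 = 0.418.
Amplification A = 1/(1 − 0.418) = 1.718.
ΔT = 1.15 × 1.718 = 2.0 K.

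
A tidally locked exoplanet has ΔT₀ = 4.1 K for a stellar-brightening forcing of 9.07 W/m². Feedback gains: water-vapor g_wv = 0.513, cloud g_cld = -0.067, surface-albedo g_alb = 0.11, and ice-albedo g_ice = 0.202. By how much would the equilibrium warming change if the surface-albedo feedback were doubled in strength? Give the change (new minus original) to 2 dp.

14.12 K

Original: g = 0.758, ΔT = 4.1/(1−0.758) = 16.9421 K.
With doubled surface-albedo: g' = 0.868, ΔT' = 4.1/(1−0.868) = 31.0606 K.
Change = 31.0606 − 16.9421 = 14.12 K.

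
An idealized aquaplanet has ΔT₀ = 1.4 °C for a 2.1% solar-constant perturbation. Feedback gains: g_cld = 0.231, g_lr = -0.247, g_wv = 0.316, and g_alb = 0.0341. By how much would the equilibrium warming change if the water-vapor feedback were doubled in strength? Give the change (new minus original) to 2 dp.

Original: g = 0.3341, ΔT = 1.4/(1−0.3341) = 2.1024 °C.
With doubled water-vapor: g' = 0.6501, ΔT' = 1.4/(1−0.6501) = 4.0011 °C.
Change = 4.0011 − 2.1024 = 1.90 °C.

1.90 °C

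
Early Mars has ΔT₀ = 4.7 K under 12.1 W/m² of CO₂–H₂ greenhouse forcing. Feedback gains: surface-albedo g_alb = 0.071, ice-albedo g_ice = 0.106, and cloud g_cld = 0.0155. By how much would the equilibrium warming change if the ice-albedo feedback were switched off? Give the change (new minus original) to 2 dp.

Original: g = 0.1925, ΔT = 4.7/(1−0.1925) = 5.8204 K.
Without ice-albedo: g' = 0.0865, ΔT' = 4.7/(1−0.0865) = 5.1450 K.
Change = 5.1450 − 5.8204 = -0.68 K.

-0.68 K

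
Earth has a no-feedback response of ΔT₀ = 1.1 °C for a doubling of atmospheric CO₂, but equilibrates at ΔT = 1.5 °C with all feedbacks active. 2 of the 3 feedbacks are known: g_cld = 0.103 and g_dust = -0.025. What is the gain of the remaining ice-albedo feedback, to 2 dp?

Amplification A = ΔT/ΔT₀ = 1.5/1.1 = 1.364.
Total gain g = 1 − 1/A = 1 − 1/1.364 = 0.2669.
Known gains sum to 0.103 − 0.025 = 0.078.
g_ice = 0.2669 − 0.078 = 0.19.

0.19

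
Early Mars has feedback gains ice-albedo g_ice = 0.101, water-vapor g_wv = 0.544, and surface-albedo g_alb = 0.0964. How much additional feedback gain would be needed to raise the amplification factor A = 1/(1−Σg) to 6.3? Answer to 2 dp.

0.10

Current total gain = 0.7414.
Target gain for A = 6.3: g* = 1 − 1/6.3 = 0.8413.
Additional gain needed = 0.8413 − 0.7414 = 0.10.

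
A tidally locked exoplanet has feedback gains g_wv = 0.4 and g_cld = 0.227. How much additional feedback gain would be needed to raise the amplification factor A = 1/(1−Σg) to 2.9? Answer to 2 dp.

Current total gain = 0.627.
Target gain for A = 2.9: g* = 1 − 1/2.9 = 0.6552.
Additional gain needed = 0.6552 − 0.627 = 0.03.

0.03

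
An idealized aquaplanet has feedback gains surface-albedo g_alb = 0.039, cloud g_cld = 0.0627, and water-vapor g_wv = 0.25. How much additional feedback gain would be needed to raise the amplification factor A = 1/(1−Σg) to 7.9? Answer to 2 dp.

Current total gain = 0.3517.
Target gain for A = 7.9: g* = 1 − 1/7.9 = 0.8734.
Additional gain needed = 0.8734 − 0.3517 = 0.52.

0.52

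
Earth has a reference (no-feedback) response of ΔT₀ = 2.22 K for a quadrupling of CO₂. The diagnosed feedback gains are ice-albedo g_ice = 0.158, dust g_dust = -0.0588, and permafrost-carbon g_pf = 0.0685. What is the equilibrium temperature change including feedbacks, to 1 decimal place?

Total gain g = 0.158 − 0.0588 + 0.0685 = 0.1677.
Amplification A = 1/(1 − 0.1677) = 1.201.
ΔT = 2.22 × 1.201 = 2.7 K.

2.7 K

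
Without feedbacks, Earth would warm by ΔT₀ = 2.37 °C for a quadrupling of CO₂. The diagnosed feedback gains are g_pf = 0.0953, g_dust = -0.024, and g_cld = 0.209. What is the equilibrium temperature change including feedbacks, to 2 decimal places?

Total gain g = 0.0953 − 0.024 + 0.209 = 0.2803.
Amplification A = 1/(1 − 0.2803) = 1.389.
ΔT = 2.37 × 1.389 = 3.29 °C.

3.29 °C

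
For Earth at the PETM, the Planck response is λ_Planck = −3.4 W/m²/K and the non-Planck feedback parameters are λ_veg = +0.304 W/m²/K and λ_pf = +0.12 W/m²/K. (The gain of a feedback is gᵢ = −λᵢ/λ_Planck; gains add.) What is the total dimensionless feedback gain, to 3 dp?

Convert to gains: g_veg = 0.304/3.4 = 0.08941; g_pf = 0.12/3.4 = 0.03529.
Total gain g = 0.1247.

0.125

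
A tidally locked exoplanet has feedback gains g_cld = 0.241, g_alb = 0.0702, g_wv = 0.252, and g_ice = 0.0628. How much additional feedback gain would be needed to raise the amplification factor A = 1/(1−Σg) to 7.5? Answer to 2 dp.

Current total gain = 0.626.
Target gain for A = 7.5: g* = 1 − 1/7.5 = 0.8667.
Additional gain needed = 0.8667 − 0.626 = 0.24.

0.24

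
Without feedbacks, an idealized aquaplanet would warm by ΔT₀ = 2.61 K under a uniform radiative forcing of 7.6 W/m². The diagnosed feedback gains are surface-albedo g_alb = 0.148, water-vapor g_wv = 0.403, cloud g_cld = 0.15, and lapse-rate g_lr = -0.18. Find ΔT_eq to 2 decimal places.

5.45 K

Total gain g = 0.148 + 0.403 + 0.15 − 0.18 = 0.521.
Amplification A = 1/(1 − 0.521) = 2.088.
ΔT = 2.61 × 2.088 = 5.45 K.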